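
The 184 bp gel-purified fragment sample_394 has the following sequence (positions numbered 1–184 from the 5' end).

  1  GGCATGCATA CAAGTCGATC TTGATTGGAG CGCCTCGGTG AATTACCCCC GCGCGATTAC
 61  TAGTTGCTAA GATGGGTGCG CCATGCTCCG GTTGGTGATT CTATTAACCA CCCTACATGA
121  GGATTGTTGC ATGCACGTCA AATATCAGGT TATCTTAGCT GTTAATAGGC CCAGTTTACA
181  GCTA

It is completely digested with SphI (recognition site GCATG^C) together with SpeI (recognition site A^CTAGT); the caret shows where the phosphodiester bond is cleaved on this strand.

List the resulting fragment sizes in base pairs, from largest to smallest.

74, 53, 51, 6 bp

SphI sites (GCATGC) start at positions 2, 129.
SphI cuts after base 5 of each site (before the last base), so after positions 6, 133.
The SpeI site (ACTAGT) starts at position 59.
SpeI cuts after the first base of each site, so after position 59.
Combined cut positions: 6, 59, 133.
Linear molecule, 3 cuts → 4 fragments:
  1–6 → 6 bp
  7–59 → 53 bp
  60–133 → 74 bp
  134–184 → 51 bp
Sorted largest to smallest: 74, 53, 51, 6 bp.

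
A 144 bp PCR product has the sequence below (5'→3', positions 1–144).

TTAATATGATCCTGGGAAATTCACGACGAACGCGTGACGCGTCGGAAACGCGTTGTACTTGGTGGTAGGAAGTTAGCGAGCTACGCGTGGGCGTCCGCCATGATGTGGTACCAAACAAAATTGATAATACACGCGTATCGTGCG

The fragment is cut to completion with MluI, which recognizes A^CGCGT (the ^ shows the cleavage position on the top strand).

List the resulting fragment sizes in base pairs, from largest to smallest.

MluI sites (ACGCGT) start at positions 30, 37, 48, 83, 131.
MluI cuts after the first base of each site, so after positions 30, 37, 48, 83, 131.
Linear molecule, 5 cuts → 6 fragments:
  1–30 → 30 bp
  31–37 → 7 bp
  38–48 → 11 bp
  49–83 → 35 bp
  84–131 → 48 bp
  132–144 → 13 bp
Sorted largest to smallest: 48, 35, 30, 13, 11, 7 bp.

48, 35, 30, 13, 11, 7 bp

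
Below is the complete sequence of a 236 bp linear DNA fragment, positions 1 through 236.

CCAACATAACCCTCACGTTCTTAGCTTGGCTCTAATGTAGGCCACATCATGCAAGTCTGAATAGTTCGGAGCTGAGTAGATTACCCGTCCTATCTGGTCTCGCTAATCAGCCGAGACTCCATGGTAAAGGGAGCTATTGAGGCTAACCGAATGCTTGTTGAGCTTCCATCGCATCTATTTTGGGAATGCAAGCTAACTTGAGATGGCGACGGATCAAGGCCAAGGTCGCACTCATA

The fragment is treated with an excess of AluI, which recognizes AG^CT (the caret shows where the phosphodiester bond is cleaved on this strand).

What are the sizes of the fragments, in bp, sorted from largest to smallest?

62, 47, 44, 30, 29, 24 bp

AluI sites (AGCT) start at positions 23, 70, 132, 161, 191.
AluI cuts after base 2 of each site, so after positions 24, 71, 133, 162, 192.
Linear molecule, 5 cuts → 6 fragments:
  1–24 → 24 bp
  25–71 → 47 bp
  72–133 → 62 bp
  134–162 → 29 bp
  163–192 → 30 bp
  193–236 → 44 bp
Sorted largest to smallest: 62, 47, 44, 30, 29, 24 bp.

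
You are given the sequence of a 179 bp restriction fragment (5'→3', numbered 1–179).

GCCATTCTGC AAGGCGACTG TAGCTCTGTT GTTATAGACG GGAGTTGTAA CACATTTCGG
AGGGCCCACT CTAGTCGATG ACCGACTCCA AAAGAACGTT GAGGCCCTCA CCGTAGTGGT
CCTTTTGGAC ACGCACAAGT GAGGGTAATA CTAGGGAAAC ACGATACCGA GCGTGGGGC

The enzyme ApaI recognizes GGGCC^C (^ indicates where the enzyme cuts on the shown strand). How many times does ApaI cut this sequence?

1

GGGCCC occurs starting at position 62.
ApaI cuts at 1 site.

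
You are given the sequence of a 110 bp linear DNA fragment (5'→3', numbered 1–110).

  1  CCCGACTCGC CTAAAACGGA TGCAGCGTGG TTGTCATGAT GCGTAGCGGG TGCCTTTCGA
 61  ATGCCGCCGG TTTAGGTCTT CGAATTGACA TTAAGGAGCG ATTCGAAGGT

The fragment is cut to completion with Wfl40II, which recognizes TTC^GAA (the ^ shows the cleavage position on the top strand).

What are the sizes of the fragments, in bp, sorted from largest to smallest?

Wfl40II sites (TTCGAA) start at positions 56, 79, 102.
Wfl40II cuts after base 3 of each site, so after positions 58, 81, 104.
Linear molecule, 3 cuts → 4 fragments:
  1–58 → 58 bp
  59–81 → 23 bp
  82–104 → 23 bp
  105–110 → 6 bp
Sorted largest to smallest: 58, 23, 23, 6 bp.

58, 23, 23, 6 bp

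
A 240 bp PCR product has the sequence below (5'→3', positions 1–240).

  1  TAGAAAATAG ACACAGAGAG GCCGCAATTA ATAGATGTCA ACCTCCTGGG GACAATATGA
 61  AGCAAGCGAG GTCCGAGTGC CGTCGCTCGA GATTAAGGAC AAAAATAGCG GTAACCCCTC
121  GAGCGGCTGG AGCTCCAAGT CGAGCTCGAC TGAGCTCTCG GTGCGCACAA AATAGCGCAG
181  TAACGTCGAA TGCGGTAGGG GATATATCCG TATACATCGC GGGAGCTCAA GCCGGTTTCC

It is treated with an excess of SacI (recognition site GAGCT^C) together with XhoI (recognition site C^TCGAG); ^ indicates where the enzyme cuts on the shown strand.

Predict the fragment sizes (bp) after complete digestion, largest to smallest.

SacI sites (GAGCTC) start at positions 130, 142, 152, 223.
SacI cuts after base 5 of each site (before the last base), so after positions 134, 146, 156, 227.
XhoI sites (CTCGAG) start at positions 86, 118.
XhoI cuts after the first base of each site, so after positions 86, 118.
Combined cut positions: 86, 118, 134, 146, 156, 227.
Linear molecule, 6 cuts → 7 fragments:
  1–86 → 86 bp
  87–118 → 32 bp
  119–134 → 16 bp
  135–146 → 12 bp
  147–156 → 10 bp
  157–227 → 71 bp
  228–240 → 13 bp
Sorted largest to smallest: 86, 71, 32, 16, 13, 12, 10 bp.

86, 71, 32, 16, 13, 12, 10 bp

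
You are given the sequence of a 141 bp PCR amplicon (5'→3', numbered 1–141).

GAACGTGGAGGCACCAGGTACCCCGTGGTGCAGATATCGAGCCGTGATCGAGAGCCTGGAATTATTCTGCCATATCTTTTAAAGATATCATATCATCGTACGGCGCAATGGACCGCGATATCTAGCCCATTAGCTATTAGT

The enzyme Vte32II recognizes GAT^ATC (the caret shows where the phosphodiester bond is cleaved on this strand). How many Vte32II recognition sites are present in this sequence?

3

GATATC occurs starting at positions 33, 84, 117.
Vte32II cuts at 3 sites.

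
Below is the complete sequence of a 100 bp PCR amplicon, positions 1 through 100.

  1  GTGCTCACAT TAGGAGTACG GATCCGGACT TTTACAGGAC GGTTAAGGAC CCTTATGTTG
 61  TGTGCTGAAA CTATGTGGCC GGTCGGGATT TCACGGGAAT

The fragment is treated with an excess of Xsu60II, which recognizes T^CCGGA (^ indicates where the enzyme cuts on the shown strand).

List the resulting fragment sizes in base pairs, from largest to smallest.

77, 23 bp

The Xsu60II site (TCCGGA) starts at position 23.
Xsu60II cuts after the first base of each site, so after position 23.
Linear molecule, 1 cut → 2 fragments:
  1–23 → 23 bp
  24–100 → 77 bp
Sorted largest to smallest: 77, 23 bp.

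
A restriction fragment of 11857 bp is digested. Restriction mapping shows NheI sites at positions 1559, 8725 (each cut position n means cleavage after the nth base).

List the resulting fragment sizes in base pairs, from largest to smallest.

Linear molecule, 2 cuts → 3 fragments:
  1559 − 0 = 1559 bp
  8725 − 1559 = 7166 bp
  11857 − 8725 = 3132 bp
Sorted largest to smallest: 7166, 3132, 1559 bp.

7166, 3132, 1559 bp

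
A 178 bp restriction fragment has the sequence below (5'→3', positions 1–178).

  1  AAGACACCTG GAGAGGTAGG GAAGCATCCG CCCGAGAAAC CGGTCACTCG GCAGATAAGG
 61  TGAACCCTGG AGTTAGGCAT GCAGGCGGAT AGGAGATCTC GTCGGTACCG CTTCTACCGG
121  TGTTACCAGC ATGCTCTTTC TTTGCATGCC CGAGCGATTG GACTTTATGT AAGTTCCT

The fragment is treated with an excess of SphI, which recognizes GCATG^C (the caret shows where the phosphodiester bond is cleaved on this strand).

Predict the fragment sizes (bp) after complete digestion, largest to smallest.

81, 52, 30, 15 bp

SphI sites (GCATGC) start at positions 77, 129, 144.
SphI cuts after base 5 of each site (before the last base), so after positions 81, 133, 148.
Linear molecule, 3 cuts → 4 fragments:
  1–81 → 81 bp
  82–133 → 52 bp
  134–148 → 15 bp
  149–178 → 30 bp
Sorted largest to smallest: 81, 52, 30, 15 bp.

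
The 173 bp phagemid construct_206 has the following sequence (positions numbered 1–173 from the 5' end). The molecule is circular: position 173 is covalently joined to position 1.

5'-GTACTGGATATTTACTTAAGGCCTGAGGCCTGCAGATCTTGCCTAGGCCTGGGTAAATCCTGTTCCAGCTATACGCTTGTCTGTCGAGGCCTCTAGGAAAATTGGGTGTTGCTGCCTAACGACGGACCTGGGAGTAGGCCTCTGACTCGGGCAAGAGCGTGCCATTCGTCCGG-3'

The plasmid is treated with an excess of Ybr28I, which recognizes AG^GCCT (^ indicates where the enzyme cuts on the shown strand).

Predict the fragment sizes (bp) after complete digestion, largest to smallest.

56, 49, 42, 19, 7 bp

Ybr28I sites (AGGCCT) start at positions 19, 26, 45, 87, 136.
Ybr28I cuts after base 2 of each site, so after positions 20, 27, 46, 88, 137.
Circular molecule, 5 cuts → 5 fragments:
  21–27 → 7 bp
  28–46 → 19 bp
  47–88 → 42 bp
  89–137 → 49 bp
  138–173 then 1–20 → 36 + 20 = 56 bp
Sorted largest to smallest: 56, 49, 42, 19, 7 bp.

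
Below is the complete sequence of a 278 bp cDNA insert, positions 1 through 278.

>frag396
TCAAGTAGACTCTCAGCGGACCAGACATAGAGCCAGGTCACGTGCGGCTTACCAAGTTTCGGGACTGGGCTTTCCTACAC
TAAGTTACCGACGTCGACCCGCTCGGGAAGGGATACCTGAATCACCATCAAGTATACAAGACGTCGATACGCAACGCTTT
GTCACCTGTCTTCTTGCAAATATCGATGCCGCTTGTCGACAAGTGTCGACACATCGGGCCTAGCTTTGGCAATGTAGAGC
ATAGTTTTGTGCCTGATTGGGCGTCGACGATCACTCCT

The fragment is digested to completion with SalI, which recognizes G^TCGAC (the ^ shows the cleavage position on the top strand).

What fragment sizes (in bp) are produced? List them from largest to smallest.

SalI sites (GTCGAC) start at positions 93, 195, 205, 263.
SalI cuts after the first base of each site, so after positions 93, 195, 205, 263.
Linear molecule, 4 cuts → 5 fragments:
  1–93 → 93 bp
  94–195 → 102 bp
  196–205 → 10 bp
  206–263 → 58 bp
  264–278 → 15 bp
Sorted largest to smallest: 102, 93, 58, 15, 10 bp.

102, 93, 58, 15, 10 bp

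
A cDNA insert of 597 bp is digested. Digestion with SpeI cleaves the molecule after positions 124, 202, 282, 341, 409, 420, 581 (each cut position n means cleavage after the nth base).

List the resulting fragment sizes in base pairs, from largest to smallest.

Linear molecule, 7 cuts → 8 fragments:
  124 − 0 = 124 bp
  202 − 124 = 78 bp
  282 − 202 = 80 bp
  341 − 282 = 59 bp
  409 − 341 = 68 bp
  420 − 409 = 11 bp
  581 − 420 = 161 bp
  597 − 581 = 16 bp
Sorted largest to smallest: 161, 124, 80, 78, 68, 59, 16, 11 bp.

161, 124, 80, 78, 68, 59, 16, 11 bp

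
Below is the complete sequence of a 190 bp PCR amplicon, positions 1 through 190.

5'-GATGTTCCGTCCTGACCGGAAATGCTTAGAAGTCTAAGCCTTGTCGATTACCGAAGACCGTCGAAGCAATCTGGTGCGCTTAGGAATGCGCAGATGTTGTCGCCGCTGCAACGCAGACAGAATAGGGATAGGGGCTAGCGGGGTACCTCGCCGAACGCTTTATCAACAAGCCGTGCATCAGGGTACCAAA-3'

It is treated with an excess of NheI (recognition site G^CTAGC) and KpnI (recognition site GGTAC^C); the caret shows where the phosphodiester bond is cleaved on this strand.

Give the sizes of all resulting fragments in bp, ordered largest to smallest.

The NheI site (GCTAGC) starts at position 134.
NheI cuts after the first base of each site, so after position 134.
KpnI sites (GGTACC) start at positions 142, 182.
KpnI cuts after base 5 of each site (before the last base), so after positions 146, 186.
Combined cut positions: 134, 146, 186.
Linear molecule, 3 cuts → 4 fragments:
  1–134 → 134 bp
  135–146 → 12 bp
  147–186 → 40 bp
  187–190 → 4 bp
Sorted largest to smallest: 134, 40, 12, 4 bp.

134, 40, 12, 4 bp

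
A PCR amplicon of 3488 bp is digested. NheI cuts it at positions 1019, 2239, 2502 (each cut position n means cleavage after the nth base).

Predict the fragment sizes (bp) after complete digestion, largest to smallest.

1220, 1019, 986, 263 bp

Linear molecule, 3 cuts → 4 fragments:
  1019 − 0 = 1019 bp
  2239 − 1019 = 1220 bp
  2502 − 2239 = 263 bp
  3488 − 2502 = 986 bp
Sorted largest to smallest: 1220, 1019, 986, 263 bp.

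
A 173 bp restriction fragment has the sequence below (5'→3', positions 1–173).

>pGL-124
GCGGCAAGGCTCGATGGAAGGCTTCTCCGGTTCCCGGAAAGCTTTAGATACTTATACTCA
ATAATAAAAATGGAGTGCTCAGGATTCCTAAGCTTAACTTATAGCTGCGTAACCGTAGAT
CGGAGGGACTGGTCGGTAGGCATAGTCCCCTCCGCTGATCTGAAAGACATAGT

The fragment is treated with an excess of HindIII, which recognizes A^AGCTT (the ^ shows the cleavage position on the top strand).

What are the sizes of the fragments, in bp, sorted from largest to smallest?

HindIII sites (AAGCTT) start at positions 39, 90.
HindIII cuts after the first base of each site, so after positions 39, 90.
Linear molecule, 2 cuts → 3 fragments:
  1–39 → 39 bp
  40–90 → 51 bp
  91–173 → 83 bp
Sorted largest to smallest: 83, 51, 39 bp.

83, 51, 39 bp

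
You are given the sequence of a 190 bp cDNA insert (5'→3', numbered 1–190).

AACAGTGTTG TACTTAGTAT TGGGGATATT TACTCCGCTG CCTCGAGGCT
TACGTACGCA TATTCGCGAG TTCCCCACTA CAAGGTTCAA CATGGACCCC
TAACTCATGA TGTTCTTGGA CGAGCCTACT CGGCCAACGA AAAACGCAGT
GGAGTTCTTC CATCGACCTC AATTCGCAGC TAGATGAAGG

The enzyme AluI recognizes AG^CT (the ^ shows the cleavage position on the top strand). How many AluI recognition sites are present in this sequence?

1

AGCT occurs starting at position 178.
AluI cuts at 1 site.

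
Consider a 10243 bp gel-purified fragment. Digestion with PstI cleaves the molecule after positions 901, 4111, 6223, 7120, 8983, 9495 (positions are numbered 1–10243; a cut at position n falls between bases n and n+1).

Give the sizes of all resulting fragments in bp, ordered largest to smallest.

3210, 2112, 1863, 901, 897, 748, 512 bp

Linear molecule, 6 cuts → 7 fragments:
  901 − 0 = 901 bp
  4111 − 901 = 3210 bp
  6223 − 4111 = 2112 bp
  7120 − 6223 = 897 bp
  8983 − 7120 = 1863 bp
  9495 − 8983 = 512 bp
  10243 − 9495 = 748 bp
Sorted largest to smallest: 3210, 2112, 1863, 901, 897, 748, 512 bp.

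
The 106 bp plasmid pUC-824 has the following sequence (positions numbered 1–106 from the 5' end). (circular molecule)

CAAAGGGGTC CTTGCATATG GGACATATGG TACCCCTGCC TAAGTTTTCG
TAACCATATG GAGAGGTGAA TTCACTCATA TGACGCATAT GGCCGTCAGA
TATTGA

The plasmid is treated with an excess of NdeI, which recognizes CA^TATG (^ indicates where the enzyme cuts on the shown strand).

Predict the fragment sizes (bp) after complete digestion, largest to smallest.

35, 31, 22, 9, 9 bp

NdeI sites (CATATG) start at positions 15, 24, 55, 77, 86.
NdeI cuts after base 2 of each site, so after positions 16, 25, 56, 78, 87.
Circular molecule, 5 cuts → 5 fragments:
  17–25 → 9 bp
  26–56 → 31 bp
  57–78 → 22 bp
  79–87 → 9 bp
  88–106 then 1–16 → 19 + 16 = 35 bp
Sorted largest to smallest: 35, 31, 22, 9, 9 bp.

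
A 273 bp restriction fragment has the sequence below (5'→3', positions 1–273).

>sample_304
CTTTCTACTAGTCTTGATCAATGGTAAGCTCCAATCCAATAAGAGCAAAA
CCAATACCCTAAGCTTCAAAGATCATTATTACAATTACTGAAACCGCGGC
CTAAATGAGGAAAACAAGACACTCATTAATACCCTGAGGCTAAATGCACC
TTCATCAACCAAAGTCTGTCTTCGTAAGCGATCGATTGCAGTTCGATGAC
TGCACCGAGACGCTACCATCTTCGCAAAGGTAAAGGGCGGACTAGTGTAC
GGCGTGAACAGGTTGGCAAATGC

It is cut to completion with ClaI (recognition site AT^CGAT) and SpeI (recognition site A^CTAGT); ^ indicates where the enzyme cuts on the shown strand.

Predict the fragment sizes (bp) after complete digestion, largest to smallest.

175, 59, 32, 7 bp

The ClaI site (ATCGAT) starts at position 181.
ClaI cuts after base 2 of each site, so after position 182.
SpeI sites (ACTAGT) start at positions 7, 241.
SpeI cuts after the first base of each site, so after positions 7, 241.
Combined cut positions: 7, 182, 241.
Linear molecule, 3 cuts → 4 fragments:
  1–7 → 7 bp
  8–182 → 175 bp
  183–241 → 59 bp
  242–273 → 32 bp
Sorted largest to smallest: 175, 59, 32, 7 bp.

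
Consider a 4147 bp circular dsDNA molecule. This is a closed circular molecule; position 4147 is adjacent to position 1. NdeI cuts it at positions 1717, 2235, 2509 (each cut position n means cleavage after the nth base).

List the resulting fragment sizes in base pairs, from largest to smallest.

3355, 518, 274 bp

Circular molecule, 3 cuts → 3 fragments:
  2235 − 1717 = 518 bp
  2509 − 2235 = 274 bp
  wrap: 4147 − 2509 + 1717 = 3355 bp
Sorted largest to smallest: 3355, 518, 274 bp.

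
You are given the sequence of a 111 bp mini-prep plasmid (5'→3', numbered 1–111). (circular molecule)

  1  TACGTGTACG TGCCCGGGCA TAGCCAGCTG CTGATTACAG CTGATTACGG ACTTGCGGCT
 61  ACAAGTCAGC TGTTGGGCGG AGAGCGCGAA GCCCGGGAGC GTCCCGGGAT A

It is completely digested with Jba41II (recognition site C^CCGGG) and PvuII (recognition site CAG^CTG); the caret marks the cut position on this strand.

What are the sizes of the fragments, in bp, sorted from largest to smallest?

29, 23, 21, 14, 13, 11 bp

Jba41II sites (CCCGGG) start at positions 13, 92, 103.
Jba41II cuts after the first base of each site, so after positions 13, 92, 103.
PvuII sites (CAGCTG) start at positions 25, 38, 67.
PvuII cuts after base 3 of each site, so after positions 27, 40, 69.
Combined cut positions: 13, 27, 40, 69, 92, 103.
Circular molecule, 6 cuts → 6 fragments:
  14–27 → 14 bp
  28–40 → 13 bp
  41–69 → 29 bp
  70–92 → 23 bp
  93–103 → 11 bp
  104–111 then 1–13 → 8 + 13 = 21 bp
Sorted largest to smallest: 29, 23, 21, 14, 13, 11 bp.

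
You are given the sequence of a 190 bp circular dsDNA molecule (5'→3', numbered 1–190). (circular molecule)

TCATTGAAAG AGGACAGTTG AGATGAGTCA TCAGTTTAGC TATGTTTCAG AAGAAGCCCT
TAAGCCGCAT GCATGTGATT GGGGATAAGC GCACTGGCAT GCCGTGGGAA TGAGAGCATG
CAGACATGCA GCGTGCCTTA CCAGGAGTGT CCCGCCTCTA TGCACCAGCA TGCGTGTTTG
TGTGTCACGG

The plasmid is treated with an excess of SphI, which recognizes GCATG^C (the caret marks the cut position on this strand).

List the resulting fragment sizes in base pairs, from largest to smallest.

SphI sites (GCATGC) start at positions 67, 97, 116, 168.
SphI cuts after base 5 of each site (before the last base), so after positions 71, 101, 120, 172.
Circular molecule, 4 cuts → 4 fragments:
  72–101 → 30 bp
  102–120 → 19 bp
  121–172 → 52 bp
  173–190 then 1–71 → 18 + 71 = 89 bp
Sorted largest to smallest: 89, 52, 30, 19 bp.

89, 52, 30, 19 bp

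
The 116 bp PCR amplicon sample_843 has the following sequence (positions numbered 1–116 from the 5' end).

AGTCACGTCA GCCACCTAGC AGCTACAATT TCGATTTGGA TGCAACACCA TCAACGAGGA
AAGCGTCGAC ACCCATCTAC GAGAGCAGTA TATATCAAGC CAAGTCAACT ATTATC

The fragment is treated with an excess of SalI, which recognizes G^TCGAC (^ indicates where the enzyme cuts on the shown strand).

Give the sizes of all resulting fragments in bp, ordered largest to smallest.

The SalI site (GTCGAC) starts at position 65.
SalI cuts after the first base of each site, so after position 65.
Linear molecule, 1 cut → 2 fragments:
  1–65 → 65 bp
  66–116 → 51 bp
Sorted largest to smallest: 65, 51 bp.

65, 51 bp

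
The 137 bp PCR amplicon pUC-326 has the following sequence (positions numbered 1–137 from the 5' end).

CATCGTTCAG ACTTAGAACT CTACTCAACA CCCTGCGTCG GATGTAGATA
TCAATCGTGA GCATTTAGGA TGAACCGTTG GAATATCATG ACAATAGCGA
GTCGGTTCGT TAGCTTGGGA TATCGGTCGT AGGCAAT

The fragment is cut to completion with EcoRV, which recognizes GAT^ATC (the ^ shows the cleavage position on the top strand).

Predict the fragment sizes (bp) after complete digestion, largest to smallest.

72, 49, 16 bp

EcoRV sites (GATATC) start at positions 47, 119.
EcoRV cuts after base 3 of each site, so after positions 49, 121.
Linear molecule, 2 cuts → 3 fragments:
  1–49 → 49 bp
  50–121 → 72 bp
  122–137 → 16 bp
Sorted largest to smallest: 72, 49, 16 bp.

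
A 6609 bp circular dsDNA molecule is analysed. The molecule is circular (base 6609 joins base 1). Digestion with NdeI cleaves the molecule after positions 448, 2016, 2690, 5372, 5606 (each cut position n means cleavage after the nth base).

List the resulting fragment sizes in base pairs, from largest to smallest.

2682, 1568, 1451, 674, 234 bp

Circular molecule, 5 cuts → 5 fragments:
  2016 − 448 = 1568 bp
  2690 − 2016 = 674 bp
  5372 − 2690 = 2682 bp
  5606 − 5372 = 234 bp
  wrap: 6609 − 5606 + 448 = 1451 bp
Sorted largest to smallest: 2682, 1568, 1451, 674, 234 bp.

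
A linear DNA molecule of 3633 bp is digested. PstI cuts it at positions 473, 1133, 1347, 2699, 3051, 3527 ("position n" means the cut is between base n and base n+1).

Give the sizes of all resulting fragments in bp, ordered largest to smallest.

Linear molecule, 6 cuts → 7 fragments:
  473 − 0 = 473 bp
  1133 − 473 = 660 bp
  1347 − 1133 = 214 bp
  2699 − 1347 = 1352 bp
  3051 − 2699 = 352 bp
  3527 − 3051 = 476 bp
  3633 − 3527 = 106 bp
Sorted largest to smallest: 1352, 660, 476, 473, 352, 214, 106 bp.

1352, 660, 476, 473, 352, 214, 106 bp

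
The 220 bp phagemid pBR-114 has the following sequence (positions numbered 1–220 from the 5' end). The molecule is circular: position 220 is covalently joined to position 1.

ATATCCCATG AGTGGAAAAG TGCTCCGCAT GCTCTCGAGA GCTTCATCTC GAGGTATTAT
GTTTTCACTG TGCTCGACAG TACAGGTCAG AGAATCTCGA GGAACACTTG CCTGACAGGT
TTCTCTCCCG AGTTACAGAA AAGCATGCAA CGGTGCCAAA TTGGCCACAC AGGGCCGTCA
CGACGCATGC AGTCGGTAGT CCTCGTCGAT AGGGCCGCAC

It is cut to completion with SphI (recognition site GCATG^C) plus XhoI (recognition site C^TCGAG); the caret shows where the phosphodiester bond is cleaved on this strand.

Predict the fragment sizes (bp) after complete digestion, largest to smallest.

SphI sites (GCATGC) start at positions 27, 143, 185.
SphI cuts after base 5 of each site (before the last base), so after positions 31, 147, 189.
XhoI sites (CTCGAG) start at positions 34, 48, 96.
XhoI cuts after the first base of each site, so after positions 34, 48, 96.
Combined cut positions: 31, 34, 48, 96, 147, 189.
Circular molecule, 6 cuts → 6 fragments:
  32–34 → 3 bp
  35–48 → 14 bp
  49–96 → 48 bp
  97–147 → 51 bp
  148–189 → 42 bp
  190–220 then 1–31 → 31 + 31 = 62 bp
Sorted largest to smallest: 62, 51, 48, 42, 14, 3 bp.

62, 51, 48, 42, 14, 3 bp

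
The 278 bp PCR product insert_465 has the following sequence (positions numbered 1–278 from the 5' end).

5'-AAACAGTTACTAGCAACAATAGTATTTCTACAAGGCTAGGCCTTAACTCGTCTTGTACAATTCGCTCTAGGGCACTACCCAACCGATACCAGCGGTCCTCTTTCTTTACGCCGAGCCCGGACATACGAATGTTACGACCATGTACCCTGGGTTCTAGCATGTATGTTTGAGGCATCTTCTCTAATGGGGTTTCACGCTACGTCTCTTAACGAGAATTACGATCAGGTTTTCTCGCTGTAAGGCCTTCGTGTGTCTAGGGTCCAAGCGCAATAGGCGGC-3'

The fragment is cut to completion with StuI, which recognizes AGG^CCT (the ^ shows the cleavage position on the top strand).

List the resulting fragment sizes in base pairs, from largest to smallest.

202, 40, 36 bp

StuI sites (AGGCCT) start at positions 38, 240.
StuI cuts after base 3 of each site, so after positions 40, 242.
Linear molecule, 2 cuts → 3 fragments:
  1–40 → 40 bp
  41–242 → 202 bp
  243–278 → 36 bp
Sorted largest to smallest: 202, 40, 36 bp.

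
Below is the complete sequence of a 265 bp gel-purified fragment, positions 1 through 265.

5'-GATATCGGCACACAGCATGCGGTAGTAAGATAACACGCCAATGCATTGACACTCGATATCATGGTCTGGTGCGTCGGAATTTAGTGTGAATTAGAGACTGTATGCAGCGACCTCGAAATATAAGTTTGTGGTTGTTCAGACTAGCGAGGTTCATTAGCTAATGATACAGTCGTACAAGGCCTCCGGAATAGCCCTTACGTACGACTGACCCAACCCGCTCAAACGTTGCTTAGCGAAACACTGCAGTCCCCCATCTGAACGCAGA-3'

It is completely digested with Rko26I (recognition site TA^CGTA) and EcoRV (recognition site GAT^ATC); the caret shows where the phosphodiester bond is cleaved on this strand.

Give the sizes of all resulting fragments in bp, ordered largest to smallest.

The Rko26I site (TACGTA) starts at position 196.
Rko26I cuts after base 2 of each site, so after position 197.
EcoRV sites (GATATC) start at positions 1, 55.
EcoRV cuts after base 3 of each site, so after positions 3, 57.
Combined cut positions: 3, 57, 197.
Linear molecule, 3 cuts → 4 fragments:
  1–3 → 3 bp
  4–57 → 54 bp
  58–197 → 140 bp
  198–265 → 68 bp
Sorted largest to smallest: 140, 68, 54, 3 bp.

140, 68, 54, 3 bp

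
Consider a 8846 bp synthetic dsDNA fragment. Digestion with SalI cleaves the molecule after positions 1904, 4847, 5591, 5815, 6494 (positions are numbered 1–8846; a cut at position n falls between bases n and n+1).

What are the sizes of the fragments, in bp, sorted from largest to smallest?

Linear molecule, 5 cuts → 6 fragments:
  1904 − 0 = 1904 bp
  4847 − 1904 = 2943 bp
  5591 − 4847 = 744 bp
  5815 − 5591 = 224 bp
  6494 − 5815 = 679 bp
  8846 − 6494 = 2352 bp
Sorted largest to smallest: 2943, 2352, 1904, 744, 679, 224 bp.

2943, 2352, 1904, 744, 679, 224 bp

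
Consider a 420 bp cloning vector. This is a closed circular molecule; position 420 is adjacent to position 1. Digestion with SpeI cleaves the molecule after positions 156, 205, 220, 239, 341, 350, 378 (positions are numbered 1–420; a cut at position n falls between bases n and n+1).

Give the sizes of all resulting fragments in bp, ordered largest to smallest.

Circular molecule, 7 cuts → 7 fragments:
  205 − 156 = 49 bp
  220 − 205 = 15 bp
  239 − 220 = 19 bp
  341 − 239 = 102 bp
  350 − 341 = 9 bp
  378 − 350 = 28 bp
  wrap: 420 − 378 + 156 = 198 bp
Sorted largest to smallest: 198, 102, 49, 28, 19, 15, 9 bp.

198, 102, 49, 28, 19, 15, 9 bp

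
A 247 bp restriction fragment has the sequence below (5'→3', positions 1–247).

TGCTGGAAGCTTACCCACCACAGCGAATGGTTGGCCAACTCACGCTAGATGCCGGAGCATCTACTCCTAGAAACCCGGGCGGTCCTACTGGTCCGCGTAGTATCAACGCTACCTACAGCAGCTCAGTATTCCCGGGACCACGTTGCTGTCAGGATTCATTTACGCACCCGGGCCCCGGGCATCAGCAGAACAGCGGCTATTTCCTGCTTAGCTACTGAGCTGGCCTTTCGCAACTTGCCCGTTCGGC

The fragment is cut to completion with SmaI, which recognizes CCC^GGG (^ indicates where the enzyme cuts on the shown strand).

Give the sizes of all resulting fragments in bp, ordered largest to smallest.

76, 71, 57, 36, 7 bp

SmaI sites (CCCGGG) start at positions 74, 131, 167, 174.
SmaI cuts after base 3 of each site, so after positions 76, 133, 169, 176.
Linear molecule, 4 cuts → 5 fragments:
  1–76 → 76 bp
  77–133 → 57 bp
  134–169 → 36 bp
  170–176 → 7 bp
  177–247 → 71 bp
Sorted largest to smallest: 76, 71, 57, 36, 7 bp.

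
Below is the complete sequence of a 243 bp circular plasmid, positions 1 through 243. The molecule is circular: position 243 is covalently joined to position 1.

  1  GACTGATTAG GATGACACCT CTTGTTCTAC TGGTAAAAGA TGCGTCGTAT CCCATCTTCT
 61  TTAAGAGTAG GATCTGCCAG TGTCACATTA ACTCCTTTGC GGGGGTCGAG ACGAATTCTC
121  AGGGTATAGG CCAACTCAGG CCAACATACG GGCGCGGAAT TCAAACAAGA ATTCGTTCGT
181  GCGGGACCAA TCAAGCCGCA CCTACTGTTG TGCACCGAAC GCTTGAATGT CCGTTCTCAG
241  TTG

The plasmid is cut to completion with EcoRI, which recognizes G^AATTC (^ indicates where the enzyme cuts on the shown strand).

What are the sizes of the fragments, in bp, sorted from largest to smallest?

EcoRI sites (GAATTC) start at positions 113, 157, 169.
EcoRI cuts after the first base of each site, so after positions 113, 157, 169.
Circular molecule, 3 cuts → 3 fragments:
  114–157 → 44 bp
  158–169 → 12 bp
  170–243 then 1–113 → 74 + 113 = 187 bp
Sorted largest to smallest: 187, 44, 12 bp.

187, 44, 12 bp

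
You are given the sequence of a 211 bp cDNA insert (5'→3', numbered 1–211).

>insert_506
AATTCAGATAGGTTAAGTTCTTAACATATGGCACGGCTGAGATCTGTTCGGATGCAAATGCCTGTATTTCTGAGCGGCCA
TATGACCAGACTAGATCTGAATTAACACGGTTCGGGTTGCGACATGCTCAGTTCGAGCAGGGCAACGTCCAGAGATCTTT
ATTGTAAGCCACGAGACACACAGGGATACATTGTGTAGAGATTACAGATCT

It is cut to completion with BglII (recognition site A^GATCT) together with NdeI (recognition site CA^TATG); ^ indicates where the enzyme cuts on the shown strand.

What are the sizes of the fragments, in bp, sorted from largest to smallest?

60, 53, 40, 26, 14, 13, 5 bp

BglII sites (AGATCT) start at positions 40, 93, 153, 206.
BglII cuts after the first base of each site, so after positions 40, 93, 153, 206.
NdeI sites (CATATG) start at positions 25, 79.
NdeI cuts after base 2 of each site, so after positions 26, 80.
Combined cut positions: 26, 40, 80, 93, 153, 206.
Linear molecule, 6 cuts → 7 fragments:
  1–26 → 26 bp
  27–40 → 14 bp
  41–80 → 40 bp
  81–93 → 13 bp
  94–153 → 60 bp
  154–206 → 53 bp
  207–211 → 5 bp
Sorted largest to smallest: 60, 53, 40, 26, 14, 13, 5 bp.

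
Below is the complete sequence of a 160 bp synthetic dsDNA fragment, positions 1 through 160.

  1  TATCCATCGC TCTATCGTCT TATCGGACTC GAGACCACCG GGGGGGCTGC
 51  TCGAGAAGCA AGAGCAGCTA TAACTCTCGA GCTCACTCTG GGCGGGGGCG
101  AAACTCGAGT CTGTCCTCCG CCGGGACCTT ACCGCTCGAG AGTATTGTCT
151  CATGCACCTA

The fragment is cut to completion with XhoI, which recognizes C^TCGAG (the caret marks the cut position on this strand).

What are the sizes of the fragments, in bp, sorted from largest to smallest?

XhoI sites (CTCGAG) start at positions 28, 50, 76, 104, 135.
XhoI cuts after the first base of each site, so after positions 28, 50, 76, 104, 135.
Linear molecule, 5 cuts → 6 fragments:
  1–28 → 28 bp
  29–50 → 22 bp
  51–76 → 26 bp
  77–104 → 28 bp
  105–135 → 31 bp
  136–160 → 25 bp
Sorted largest to smallest: 31, 28, 28, 26, 25, 22 bp.

31, 28, 28, 26, 25, 22 bp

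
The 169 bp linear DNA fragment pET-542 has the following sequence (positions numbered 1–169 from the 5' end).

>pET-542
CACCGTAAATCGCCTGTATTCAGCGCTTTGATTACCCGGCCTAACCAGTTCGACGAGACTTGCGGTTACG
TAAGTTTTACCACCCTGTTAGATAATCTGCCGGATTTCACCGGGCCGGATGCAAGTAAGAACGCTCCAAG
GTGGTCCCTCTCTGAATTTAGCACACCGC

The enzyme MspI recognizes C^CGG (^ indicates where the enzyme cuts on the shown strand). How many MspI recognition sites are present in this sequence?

CCGG occurs starting at positions 36, 100, 110, 115.
MspI cuts at 4 sites.

4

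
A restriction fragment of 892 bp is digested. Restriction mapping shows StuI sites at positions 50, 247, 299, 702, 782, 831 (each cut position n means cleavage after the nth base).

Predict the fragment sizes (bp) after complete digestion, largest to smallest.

403, 197, 80, 61, 52, 50, 49 bp

Linear molecule, 6 cuts → 7 fragments:
  50 − 0 = 50 bp
  247 − 50 = 197 bp
  299 − 247 = 52 bp
  702 − 299 = 403 bp
  782 − 702 = 80 bp
  831 − 782 = 49 bp
  892 − 831 = 61 bp
Sorted largest to smallest: 403, 197, 80, 61, 52, 50, 49 bp.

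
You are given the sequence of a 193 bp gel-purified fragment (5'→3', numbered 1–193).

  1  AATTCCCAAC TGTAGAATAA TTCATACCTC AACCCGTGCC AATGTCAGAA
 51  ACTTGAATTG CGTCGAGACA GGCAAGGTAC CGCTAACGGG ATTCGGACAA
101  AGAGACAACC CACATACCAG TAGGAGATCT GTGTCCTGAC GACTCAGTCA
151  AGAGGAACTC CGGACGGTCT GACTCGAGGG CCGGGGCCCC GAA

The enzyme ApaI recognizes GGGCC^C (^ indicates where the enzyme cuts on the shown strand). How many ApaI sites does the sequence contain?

GGGCCC occurs starting at position 184.
ApaI cuts at 1 site.

1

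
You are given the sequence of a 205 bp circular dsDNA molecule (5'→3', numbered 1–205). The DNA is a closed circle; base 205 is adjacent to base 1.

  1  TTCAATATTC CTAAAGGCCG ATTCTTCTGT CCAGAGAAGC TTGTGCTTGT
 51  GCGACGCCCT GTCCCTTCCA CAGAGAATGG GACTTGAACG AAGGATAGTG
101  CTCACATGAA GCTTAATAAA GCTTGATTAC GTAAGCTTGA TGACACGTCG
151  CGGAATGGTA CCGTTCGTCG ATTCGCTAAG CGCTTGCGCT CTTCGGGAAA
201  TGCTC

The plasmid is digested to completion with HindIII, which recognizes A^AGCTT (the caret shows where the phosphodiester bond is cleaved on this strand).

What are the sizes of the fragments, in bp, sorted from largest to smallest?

109, 72, 14, 10 bp

HindIII sites (AAGCTT) start at positions 37, 109, 119, 133.
HindIII cuts after the first base of each site, so after positions 37, 109, 119, 133.
Circular molecule, 4 cuts → 4 fragments:
  38–109 → 72 bp
  110–119 → 10 bp
  120–133 → 14 bp
  134–205 then 1–37 → 72 + 37 = 109 bp
Sorted largest to smallest: 109, 72, 14, 10 bp.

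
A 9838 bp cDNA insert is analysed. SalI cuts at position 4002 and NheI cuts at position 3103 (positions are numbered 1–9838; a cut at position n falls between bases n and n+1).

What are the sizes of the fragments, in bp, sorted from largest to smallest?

5836, 3103, 899 bp

Combined cut positions (sorted): 3103, 4002.
Linear molecule, 2 cuts → 3 fragments:
  3103 − 0 = 3103 bp
  4002 − 3103 = 899 bp
  9838 − 4002 = 5836 bp
Sorted largest to smallest: 5836, 3103, 899 bp.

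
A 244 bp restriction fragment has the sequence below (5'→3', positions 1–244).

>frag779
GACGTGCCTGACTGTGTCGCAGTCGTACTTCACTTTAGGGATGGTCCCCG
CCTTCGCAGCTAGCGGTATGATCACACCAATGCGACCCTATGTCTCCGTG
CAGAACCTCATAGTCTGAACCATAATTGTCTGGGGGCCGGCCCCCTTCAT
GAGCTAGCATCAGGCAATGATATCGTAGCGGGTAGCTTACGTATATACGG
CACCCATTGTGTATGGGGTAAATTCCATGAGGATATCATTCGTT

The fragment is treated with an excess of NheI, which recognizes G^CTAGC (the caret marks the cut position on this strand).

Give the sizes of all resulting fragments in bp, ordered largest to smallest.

NheI sites (GCTAGC) start at positions 59, 153.
NheI cuts after the first base of each site, so after positions 59, 153.
Linear molecule, 2 cuts → 3 fragments:
  1–59 → 59 bp
  60–153 → 94 bp
  154–244 → 91 bp
Sorted largest to smallest: 94, 91, 59 bp.

94, 91, 59 bp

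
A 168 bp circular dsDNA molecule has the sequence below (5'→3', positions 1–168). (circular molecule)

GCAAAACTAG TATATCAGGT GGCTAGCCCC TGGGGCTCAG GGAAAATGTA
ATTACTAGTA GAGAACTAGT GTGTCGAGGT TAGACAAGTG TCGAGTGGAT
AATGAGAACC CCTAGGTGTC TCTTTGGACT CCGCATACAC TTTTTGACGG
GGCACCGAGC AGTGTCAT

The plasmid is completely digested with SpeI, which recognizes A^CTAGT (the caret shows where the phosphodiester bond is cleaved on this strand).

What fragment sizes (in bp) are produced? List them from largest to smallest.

109, 48, 11 bp

SpeI sites (ACTAGT) start at positions 6, 54, 65.
SpeI cuts after the first base of each site, so after positions 6, 54, 65.
Circular molecule, 3 cuts → 3 fragments:
  7–54 → 48 bp
  55–65 → 11 bp
  66–168 then 1–6 → 103 + 6 = 109 bp
Sorted largest to smallest: 109, 48, 11 bp.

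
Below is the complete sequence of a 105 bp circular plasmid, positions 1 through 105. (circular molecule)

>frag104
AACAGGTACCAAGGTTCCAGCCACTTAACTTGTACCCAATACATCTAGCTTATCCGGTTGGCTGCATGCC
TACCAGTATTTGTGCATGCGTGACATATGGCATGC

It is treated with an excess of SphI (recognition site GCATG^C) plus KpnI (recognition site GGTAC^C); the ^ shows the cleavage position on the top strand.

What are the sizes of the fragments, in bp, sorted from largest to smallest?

SphI sites (GCATGC) start at positions 64, 84, 100.
SphI cuts after base 5 of each site (before the last base), so after positions 68, 88, 104.
The KpnI site (GGTACC) starts at position 5.
KpnI cuts after base 5 of each site (before the last base), so after position 9.
Combined cut positions: 9, 68, 88, 104.
Circular molecule, 4 cuts → 4 fragments:
  10–68 → 59 bp
  69–88 → 20 bp
  89–104 → 16 bp
  105–105 then 1–9 → 1 + 9 = 10 bp
Sorted largest to smallest: 59, 20, 16, 10 bp.

59, 20, 16, 10 bp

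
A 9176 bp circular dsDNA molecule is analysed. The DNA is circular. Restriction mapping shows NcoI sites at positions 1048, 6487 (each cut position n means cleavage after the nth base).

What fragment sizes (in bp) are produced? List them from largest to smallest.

Circular molecule, 2 cuts → 2 fragments:
  6487 − 1048 = 5439 bp
  wrap: 9176 − 6487 + 1048 = 3737 bp
Sorted largest to smallest: 5439, 3737 bp.

5439, 3737 bp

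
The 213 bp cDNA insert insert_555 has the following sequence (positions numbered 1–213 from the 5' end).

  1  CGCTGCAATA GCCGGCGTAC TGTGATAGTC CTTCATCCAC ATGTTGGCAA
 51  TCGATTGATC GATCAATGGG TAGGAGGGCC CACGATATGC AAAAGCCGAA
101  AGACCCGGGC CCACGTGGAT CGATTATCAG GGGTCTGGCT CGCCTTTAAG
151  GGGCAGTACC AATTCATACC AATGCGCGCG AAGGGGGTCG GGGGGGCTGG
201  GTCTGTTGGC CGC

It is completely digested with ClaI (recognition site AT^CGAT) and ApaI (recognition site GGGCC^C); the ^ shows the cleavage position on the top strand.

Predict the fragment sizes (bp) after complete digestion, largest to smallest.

ClaI sites (ATCGAT) start at positions 50, 58, 119.
ClaI cuts after base 2 of each site, so after positions 51, 59, 120.
ApaI sites (GGGCCC) start at positions 76, 107.
ApaI cuts after base 5 of each site (before the last base), so after positions 80, 111.
Combined cut positions: 51, 59, 80, 111, 120.
Linear molecule, 5 cuts → 6 fragments:
  1–51 → 51 bp
  52–59 → 8 bp
  60–80 → 21 bp
  81–111 → 31 bp
  112–120 → 9 bp
  121–213 → 93 bp
Sorted largest to smallest: 93, 51, 31, 21, 9, 8 bp.

93, 51, 31, 21, 9, 8 bp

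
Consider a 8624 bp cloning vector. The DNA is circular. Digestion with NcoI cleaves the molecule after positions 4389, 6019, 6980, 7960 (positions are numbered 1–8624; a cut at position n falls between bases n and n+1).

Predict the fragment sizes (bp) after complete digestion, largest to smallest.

Circular molecule, 4 cuts → 4 fragments:
  6019 − 4389 = 1630 bp
  6980 − 6019 = 961 bp
  7960 − 6980 = 980 bp
  wrap: 8624 − 7960 + 4389 = 5053 bp
Sorted largest to smallest: 5053, 1630, 980, 961 bp.

5053, 1630, 980, 961 bp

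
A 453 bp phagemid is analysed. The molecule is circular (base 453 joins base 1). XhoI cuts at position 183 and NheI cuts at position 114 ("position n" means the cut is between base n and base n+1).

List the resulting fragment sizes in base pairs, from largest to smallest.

384, 69 bp

Combined cut positions (sorted): 114, 183.
Circular molecule, 2 cuts → 2 fragments:
  183 − 114 = 69 bp
  wrap: 453 − 183 + 114 = 384 bp
Sorted largest to smallest: 384, 69 bp.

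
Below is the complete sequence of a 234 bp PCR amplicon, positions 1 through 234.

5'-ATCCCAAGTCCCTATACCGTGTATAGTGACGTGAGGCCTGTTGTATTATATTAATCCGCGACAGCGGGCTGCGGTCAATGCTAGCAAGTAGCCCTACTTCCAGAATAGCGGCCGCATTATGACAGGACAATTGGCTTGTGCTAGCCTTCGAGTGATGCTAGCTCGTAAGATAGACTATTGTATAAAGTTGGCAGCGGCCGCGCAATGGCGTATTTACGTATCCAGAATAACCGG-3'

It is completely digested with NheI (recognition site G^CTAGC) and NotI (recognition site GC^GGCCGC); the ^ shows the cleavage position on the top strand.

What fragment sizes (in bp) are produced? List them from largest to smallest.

NheI sites (GCTAGC) start at positions 80, 140, 157.
NheI cuts after the first base of each site, so after positions 80, 140, 157.
NotI sites (GCGGCCGC) start at positions 108, 194.
NotI cuts after base 2 of each site, so after positions 109, 195.
Combined cut positions: 80, 109, 140, 157, 195.
Linear molecule, 5 cuts → 6 fragments:
  1–80 → 80 bp
  81–109 → 29 bp
  110–140 → 31 bp
  141–157 → 17 bp
  158–195 → 38 bp
  196–234 → 39 bp
Sorted largest to smallest: 80, 39, 38, 31, 29, 17 bp.

80, 39, 38, 31, 29, 17 bp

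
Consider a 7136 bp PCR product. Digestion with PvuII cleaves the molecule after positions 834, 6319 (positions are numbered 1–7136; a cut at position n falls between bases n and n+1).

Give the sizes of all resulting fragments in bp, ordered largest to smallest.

Linear molecule, 2 cuts → 3 fragments:
  834 − 0 = 834 bp
  6319 − 834 = 5485 bp
  7136 − 6319 = 817 bp
Sorted largest to smallest: 5485, 834, 817 bp.

5485, 834, 817 bp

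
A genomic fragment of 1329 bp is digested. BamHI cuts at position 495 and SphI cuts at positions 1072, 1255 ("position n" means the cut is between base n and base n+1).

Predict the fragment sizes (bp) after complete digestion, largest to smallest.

577, 495, 183, 74 bp

Combined cut positions (sorted): 495, 1072, 1255.
Linear molecule, 3 cuts → 4 fragments:
  495 − 0 = 495 bp
  1072 − 495 = 577 bp
  1255 − 1072 = 183 bp
  1329 − 1255 = 74 bp
Sorted largest to smallest: 577, 495, 183, 74 bp.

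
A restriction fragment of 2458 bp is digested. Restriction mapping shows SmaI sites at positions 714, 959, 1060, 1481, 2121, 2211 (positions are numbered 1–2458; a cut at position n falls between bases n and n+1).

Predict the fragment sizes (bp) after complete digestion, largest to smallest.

Linear molecule, 6 cuts → 7 fragments:
  714 − 0 = 714 bp
  959 − 714 = 245 bp
  1060 − 959 = 101 bp
  1481 − 1060 = 421 bp
  2121 − 1481 = 640 bp
  2211 − 2121 = 90 bp
  2458 − 2211 = 247 bp
Sorted largest to smallest: 714, 640, 421, 247, 245, 101, 90 bp.

714, 640, 421, 247, 245, 101, 90 bp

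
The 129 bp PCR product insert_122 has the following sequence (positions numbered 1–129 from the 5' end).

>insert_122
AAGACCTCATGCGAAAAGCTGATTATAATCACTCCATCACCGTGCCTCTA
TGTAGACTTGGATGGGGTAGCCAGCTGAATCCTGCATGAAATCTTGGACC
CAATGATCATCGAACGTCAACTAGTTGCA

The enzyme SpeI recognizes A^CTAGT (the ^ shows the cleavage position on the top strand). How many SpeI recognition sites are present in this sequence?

ACTAGT occurs starting at position 120.
SpeI cuts at 1 site.

1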